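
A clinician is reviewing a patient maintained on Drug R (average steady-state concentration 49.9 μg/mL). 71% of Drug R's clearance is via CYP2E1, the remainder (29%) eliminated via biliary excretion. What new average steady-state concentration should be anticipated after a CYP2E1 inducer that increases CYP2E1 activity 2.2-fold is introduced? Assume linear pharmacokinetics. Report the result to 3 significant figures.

26.9 μg/mL

The CYP2E1 pathway (71% of clearance) increases to 2.2× activity: 0.71 × 2.2 = 1.562.
The remaining 29% of clearance is unaffected.
Relative clearance = 1.562 + 0.29 = 1.852.
New average steady-state concentration = baseline ÷ relative clearance = 49.9 / 1.852 = 26.9 μg/mL.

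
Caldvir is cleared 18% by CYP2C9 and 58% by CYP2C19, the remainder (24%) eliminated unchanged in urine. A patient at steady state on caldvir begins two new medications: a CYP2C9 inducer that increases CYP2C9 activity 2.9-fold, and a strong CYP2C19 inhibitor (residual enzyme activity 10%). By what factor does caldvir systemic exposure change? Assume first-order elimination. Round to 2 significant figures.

The CYP2C9 pathway (18% of clearance) rises to 2.9× activity: 0.18 × 2.9 = 0.522.
The CYP2C19 pathway (58% of clearance) is reduced to 0.1× activity: 0.58 × 0.1 = 0.058.
The remaining 24% of clearance is unaffected.
New clearance relative to baseline: 0.522 + 0.058 + 0.24 = 0.82.
Net systemic exposure ratio = 1 / 0.82 = 1.2.

1.2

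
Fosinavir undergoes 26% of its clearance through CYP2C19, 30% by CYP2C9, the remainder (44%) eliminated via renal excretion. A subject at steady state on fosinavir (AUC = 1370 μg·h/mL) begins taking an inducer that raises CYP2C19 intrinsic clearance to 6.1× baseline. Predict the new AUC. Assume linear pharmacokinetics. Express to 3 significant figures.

589 μg·h/mL

The CYP2C19 pathway (26% of clearance) rises to 6.1× activity: 0.26 × 6.1 = 1.586.
CYP2C9 (30%) and the residual 44% are unaffected.
New clearance relative to baseline: 1.586 + 0.3 + 0.44 = 2.326.
New AUC = baseline ÷ relative clearance = 1370 / 2.326 = 589 μg·h/mL.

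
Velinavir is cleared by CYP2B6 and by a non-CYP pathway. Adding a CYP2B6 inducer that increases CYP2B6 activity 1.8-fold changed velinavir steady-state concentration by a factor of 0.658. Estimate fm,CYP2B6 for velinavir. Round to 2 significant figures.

0.65

Let fm be the CYP2B6 fraction. New clearance relative to baseline = fm × 1.8 + (1 − fm).
Steady-state concentration ratio = 1 / (new CL fraction), so new CL fraction = 1 / 0.658 = 1.52.
fm × 1.8 + 1 − fm = 1.52  ⇒  fm × (1.8 − 1) = 0.5198  ⇒  fm = 0.65.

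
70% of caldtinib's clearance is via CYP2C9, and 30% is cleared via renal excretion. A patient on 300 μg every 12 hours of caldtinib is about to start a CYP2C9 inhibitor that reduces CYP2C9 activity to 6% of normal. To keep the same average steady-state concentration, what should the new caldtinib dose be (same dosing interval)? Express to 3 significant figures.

The CYP2C9 pathway (70% of clearance) drops to 0.06× activity: 0.7 × 0.06 = 0.042.
The remaining 30% of clearance is unaffected.
CL_new/CL_old = 0.042 + 0.3 = 0.342.
Css,avg = (dose rate)/CL, so holding Css fixed requires dose ∝ CL: 300 × 0.342 = 103 μg.

103 μg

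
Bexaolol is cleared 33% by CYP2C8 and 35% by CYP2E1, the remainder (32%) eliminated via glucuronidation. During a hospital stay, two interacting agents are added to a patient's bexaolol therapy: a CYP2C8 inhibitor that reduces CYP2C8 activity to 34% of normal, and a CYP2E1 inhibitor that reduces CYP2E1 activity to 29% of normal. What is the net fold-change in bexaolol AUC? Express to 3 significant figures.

CYP2C8: 0.33 × 0.34 = 0.1122
CYP2E1: 0.35 × 0.29 = 0.1015
Other: 0.32 (unchanged)
Relative clearance = 0.1122 + 0.1015 + 0.32 = 0.5337.
Because AUC varies inversely with clearance, the combined effect is 1 / 0.5337 = 1.87.

1.87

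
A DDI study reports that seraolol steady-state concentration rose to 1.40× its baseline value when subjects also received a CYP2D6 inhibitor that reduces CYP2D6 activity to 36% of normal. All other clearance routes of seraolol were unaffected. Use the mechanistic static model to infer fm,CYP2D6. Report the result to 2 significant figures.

CL'/CL = 1 / 1.40 = 0.7143
0.36·fm + (1 − fm) = 0.7143
fm = (0.7143 − 1) / (0.36 − 1) = 0.45

0.45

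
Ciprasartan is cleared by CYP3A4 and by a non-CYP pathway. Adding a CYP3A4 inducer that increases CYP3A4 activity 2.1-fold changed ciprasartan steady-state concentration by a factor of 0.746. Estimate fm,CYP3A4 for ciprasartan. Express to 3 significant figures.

0.310

Write x for the fraction cleared via CYP3A4. The observed steady-state concentration change means clearance rose to 1/0.746 = 1.34 of baseline.
Setting x·2.1 + (1 − x) = 1.34 and solving: x = (1.34 − 1)/(2.1 − 1) = 0.310.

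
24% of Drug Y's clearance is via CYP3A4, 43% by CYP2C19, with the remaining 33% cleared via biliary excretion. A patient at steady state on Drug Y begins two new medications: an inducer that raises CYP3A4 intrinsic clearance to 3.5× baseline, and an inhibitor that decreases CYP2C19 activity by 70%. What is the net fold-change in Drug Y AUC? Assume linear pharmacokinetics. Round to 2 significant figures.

The CYP3A4 pathway (24% of clearance) is boosted to 3.5× activity: 0.24 × 3.5 = 0.84.
The CYP2C19 pathway (43% of clearance) is reduced to 0.3× activity: 0.43 × 0.3 = 0.129.
Non-CYP routes (33%) are unchanged.
Relative clearance = 0.84 + 0.129 + 0.33 = 1.299.
Net AUC ratio = 1 / 1.299 = 0.77.

0.77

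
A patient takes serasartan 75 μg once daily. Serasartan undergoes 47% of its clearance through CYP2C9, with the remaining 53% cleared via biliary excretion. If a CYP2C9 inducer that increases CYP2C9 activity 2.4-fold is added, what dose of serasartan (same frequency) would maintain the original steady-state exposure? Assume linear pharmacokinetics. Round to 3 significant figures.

124 μg

CYP2C9: 0.47 × 2.4 = 1.128
Other: 0.53 (unchanged)
New clearance relative to baseline: 1.128 + 0.53 = 1.658.
Exposure is unchanged when dose changes in proportion to clearance. New dose = 75 μg × 1.658 = 124 μg.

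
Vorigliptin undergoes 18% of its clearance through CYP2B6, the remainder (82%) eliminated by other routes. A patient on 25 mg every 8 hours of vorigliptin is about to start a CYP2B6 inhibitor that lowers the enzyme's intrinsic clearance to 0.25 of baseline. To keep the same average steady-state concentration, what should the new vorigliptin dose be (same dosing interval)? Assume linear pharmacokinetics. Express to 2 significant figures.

CYP2B6: 0.18 × 0.25 = 0.045
Other: 0.82 (unchanged)
New clearance relative to baseline: 0.045 + 0.82 = 0.865.
To maintain the same steady-state level, dose must scale with clearance: new dose = 25 × 0.865 = 22 mg.

22 mg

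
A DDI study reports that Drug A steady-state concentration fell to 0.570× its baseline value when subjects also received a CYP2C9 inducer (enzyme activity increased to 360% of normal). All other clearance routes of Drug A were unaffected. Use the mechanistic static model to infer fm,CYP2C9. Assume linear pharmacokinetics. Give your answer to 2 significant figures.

0.29

CL'/CL = 1 / 0.570 = 1.754
3.6·fm + (1 − fm) = 1.754
fm = (1.754 − 1) / (3.6 − 1) = 0.29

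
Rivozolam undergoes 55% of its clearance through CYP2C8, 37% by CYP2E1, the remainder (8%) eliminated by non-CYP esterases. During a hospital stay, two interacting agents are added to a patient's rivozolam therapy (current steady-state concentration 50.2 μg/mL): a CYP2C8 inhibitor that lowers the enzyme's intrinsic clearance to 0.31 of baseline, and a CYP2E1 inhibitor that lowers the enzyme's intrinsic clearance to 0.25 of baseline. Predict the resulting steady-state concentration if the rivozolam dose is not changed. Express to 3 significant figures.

146 μg/mL

CYP2C8: 0.55 × 0.31 = 0.1705
CYP2E1: 0.37 × 0.25 = 0.0925
Other: 0.08 (unchanged)
New clearance relative to baseline: 0.1705 + 0.0925 + 0.08 = 0.343.
Steady-state concentration ∝ 1/CL: new value = 50.2 / 0.343 = 146 μg/mL.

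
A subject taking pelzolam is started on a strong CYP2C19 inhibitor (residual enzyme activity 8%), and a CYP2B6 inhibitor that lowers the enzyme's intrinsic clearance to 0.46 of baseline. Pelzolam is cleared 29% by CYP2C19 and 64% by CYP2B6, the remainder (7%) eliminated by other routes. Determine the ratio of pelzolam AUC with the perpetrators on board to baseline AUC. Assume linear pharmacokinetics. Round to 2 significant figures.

2.6

CYP2C19: 0.29 × 0.08 = 0.0232
CYP2B6: 0.64 × 0.46 = 0.2944
Other: 0.07 (unchanged)
CL_new/CL_old = 0.0232 + 0.2944 + 0.07 = 0.3876.
AUC ∝ 1/CL: fold-change = 1 / 0.3876 = 2.6.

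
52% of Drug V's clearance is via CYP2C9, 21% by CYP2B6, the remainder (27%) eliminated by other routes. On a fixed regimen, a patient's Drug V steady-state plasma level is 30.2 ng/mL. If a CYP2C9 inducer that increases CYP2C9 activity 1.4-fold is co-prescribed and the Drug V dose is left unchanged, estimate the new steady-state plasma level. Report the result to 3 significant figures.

25.0 ng/mL

CYP2C9: 0.52 × 1.4 = 0.728
CYP2B6: 0.21 (unchanged)
Other: 0.27 (unchanged)
CL_new/CL_old = 0.728 + 0.21 + 0.27 = 1.208.
New steady-state plasma level = baseline ÷ relative clearance = 30.2 / 1.208 = 25.0 ng/mL.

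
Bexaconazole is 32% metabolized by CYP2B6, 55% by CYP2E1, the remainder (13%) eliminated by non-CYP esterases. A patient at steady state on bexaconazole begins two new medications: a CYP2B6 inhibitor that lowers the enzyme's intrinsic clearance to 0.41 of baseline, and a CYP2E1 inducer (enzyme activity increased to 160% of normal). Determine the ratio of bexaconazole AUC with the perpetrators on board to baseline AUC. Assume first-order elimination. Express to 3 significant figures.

0.876

The CYP2B6 pathway (32% of clearance) falls to 0.41× activity: 0.32 × 0.41 = 0.1312.
The CYP2E1 pathway (55% of clearance) increases to 1.6× activity: 0.55 × 1.6 = 0.88.
The remaining 13% of clearance is unaffected.
Relative clearance = 0.1312 + 0.88 + 0.13 = 1.1412.
AUC ∝ 1/CL: fold-change = 1 / 1.1412 = 0.876.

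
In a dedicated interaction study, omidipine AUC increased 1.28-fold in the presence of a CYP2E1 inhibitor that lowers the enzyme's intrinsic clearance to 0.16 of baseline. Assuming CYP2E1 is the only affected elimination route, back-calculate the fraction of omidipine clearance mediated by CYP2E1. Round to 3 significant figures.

0.260

Call the CYP2E1 fraction fm. After the interaction, CL_new/CL_old = fm × 0.16 + (1 − fm).
AUC ratio = 1 / (new CL fraction), so new CL fraction = 1 / 1.28 = 0.7812.
fm × 0.16 + 1 − fm = 0.7812  ⇒  fm × (0.16 − 1) = −0.2188  ⇒  fm = 0.260.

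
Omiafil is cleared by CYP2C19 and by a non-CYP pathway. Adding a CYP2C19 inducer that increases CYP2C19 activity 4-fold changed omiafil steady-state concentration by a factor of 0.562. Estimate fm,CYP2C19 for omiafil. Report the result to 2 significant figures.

0.26

Let fm be the CYP2C19 fraction. New clearance relative to baseline = fm × 4 + (1 − fm).
Steady-state concentration ratio = 1 / (new CL fraction), so new CL fraction = 1 / 0.562 = 1.779.
fm × 4 + 1 − fm = 1.779  ⇒  fm × (4 − 1) = 0.7794  ⇒  fm = 0.26.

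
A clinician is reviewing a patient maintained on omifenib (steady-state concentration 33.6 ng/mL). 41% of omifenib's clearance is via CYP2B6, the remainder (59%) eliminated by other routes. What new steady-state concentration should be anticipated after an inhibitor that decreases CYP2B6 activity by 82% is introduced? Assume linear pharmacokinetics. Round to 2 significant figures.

The CYP2B6 pathway (41% of clearance) falls to 0.18× activity: 0.41 × 0.18 = 0.0738.
Non-CYP routes (59%) are unchanged.
New clearance relative to baseline: 0.0738 + 0.59 = 0.6638.
Steady-state concentration ∝ 1/CL, so new value = 33.6 / 0.6638 = 51 ng/mL.

51 ng/mL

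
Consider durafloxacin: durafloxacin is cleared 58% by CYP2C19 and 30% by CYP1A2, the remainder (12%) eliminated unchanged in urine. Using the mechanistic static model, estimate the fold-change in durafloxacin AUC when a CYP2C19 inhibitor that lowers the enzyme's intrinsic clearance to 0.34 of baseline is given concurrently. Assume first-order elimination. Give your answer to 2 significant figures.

The CYP2C19 pathway (58% of clearance) is reduced to 0.34× activity: 0.58 × 0.34 = 0.1972.
CYP1A2 (30%) and the residual 12% are unaffected.
Relative clearance = 0.1972 + 0.3 + 0.12 = 0.6172.
AUC is inversely proportional to clearance, so the fold-change is 1 / 0.6172 = 1.6.

1.6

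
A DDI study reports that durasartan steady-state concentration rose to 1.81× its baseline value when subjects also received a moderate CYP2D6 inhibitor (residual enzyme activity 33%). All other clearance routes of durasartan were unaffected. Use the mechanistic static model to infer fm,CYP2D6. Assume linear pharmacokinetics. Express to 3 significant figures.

CL'/CL = 1 / 1.81 = 0.5525
0.33·fm + (1 − fm) = 0.5525
fm = (0.5525 − 1) / (0.33 − 1) = 0.668

0.668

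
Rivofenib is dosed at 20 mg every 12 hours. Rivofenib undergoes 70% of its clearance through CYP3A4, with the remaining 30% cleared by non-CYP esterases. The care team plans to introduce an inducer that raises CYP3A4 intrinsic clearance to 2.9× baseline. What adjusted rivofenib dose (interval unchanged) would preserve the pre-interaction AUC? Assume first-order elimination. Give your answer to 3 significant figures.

46.6 mg

CYP3A4: 0.7 × 2.9 = 2.03
Other: 0.3 (unchanged)
Relative clearance = 2.03 + 0.3 = 2.33.
Css,avg = (dose rate)/CL, so holding Css fixed requires dose ∝ CL: 20 × 2.33 = 46.6 mg.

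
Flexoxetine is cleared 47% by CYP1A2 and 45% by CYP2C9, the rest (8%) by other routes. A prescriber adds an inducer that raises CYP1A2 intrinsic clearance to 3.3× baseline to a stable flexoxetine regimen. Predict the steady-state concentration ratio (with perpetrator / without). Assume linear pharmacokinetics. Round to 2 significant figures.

0.48

The CYP1A2 pathway (47% of clearance) is boosted to 3.3× activity: 0.47 × 3.3 = 1.551.
CYP2C9 (45%) and the residual 8% are unaffected.
CL_new/CL_old = 1.551 + 0.45 + 0.08 = 2.081.
Steady-state concentration ratio = CL_old/CL_new = 1 / 2.081 = 0.48.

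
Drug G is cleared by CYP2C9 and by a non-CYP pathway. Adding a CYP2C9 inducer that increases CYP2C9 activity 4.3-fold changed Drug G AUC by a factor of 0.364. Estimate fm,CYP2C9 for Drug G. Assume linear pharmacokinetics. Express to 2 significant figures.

0.53

CL'/CL = 1 / 0.364 = 2.747
4.3·fm + (1 − fm) = 2.747
fm = (2.747 − 1) / (4.3 − 1) = 0.53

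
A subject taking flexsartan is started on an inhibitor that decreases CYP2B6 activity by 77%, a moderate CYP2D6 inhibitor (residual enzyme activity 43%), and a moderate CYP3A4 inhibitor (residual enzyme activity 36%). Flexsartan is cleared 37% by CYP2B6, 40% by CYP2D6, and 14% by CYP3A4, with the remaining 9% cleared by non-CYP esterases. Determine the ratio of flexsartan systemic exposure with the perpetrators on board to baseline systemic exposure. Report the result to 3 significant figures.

CYP2B6: 0.37 × 0.23 = 0.0851
CYP2D6: 0.4 × 0.43 = 0.172
CYP3A4: 0.14 × 0.36 = 0.0504
Other: 0.09 (unchanged)
Relative clearance = 0.0851 + 0.172 + 0.0504 + 0.09 = 0.3975.
Because systemic exposure varies inversely with clearance, the combined effect is 1 / 0.3975 = 2.52.

2.52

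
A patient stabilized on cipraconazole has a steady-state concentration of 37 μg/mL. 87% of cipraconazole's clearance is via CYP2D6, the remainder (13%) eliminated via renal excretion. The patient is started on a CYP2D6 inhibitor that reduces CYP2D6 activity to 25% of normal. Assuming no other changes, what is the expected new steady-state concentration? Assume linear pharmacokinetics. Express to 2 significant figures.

1.1 × 10² μg/mL

The CYP2D6 pathway (87% of clearance) falls to 0.25× activity: 0.87 × 0.25 = 0.2175.
The remaining 13% of clearance is unaffected.
Relative clearance = 0.2175 + 0.13 = 0.3475.
Steady-state concentration ∝ 1/CL, so new value = 37 / 0.3475 = 1.1 × 10² μg/mL.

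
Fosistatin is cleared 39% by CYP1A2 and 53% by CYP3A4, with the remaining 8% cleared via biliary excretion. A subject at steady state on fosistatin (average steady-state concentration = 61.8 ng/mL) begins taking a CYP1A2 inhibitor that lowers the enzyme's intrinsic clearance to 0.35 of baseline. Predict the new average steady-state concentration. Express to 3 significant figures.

82.8 ng/mL

The CYP1A2 pathway (39% of clearance) is reduced to 0.35× activity: 0.39 × 0.35 = 0.1365.
CYP3A4 (53%) and the residual 8% are unaffected.
CL_new/CL_old = 0.1365 + 0.53 + 0.08 = 0.7465.
With dosing unchanged, average steady-state concentration scales as 1/CL: 61.8 / 0.7465 = 82.8 ng/mL.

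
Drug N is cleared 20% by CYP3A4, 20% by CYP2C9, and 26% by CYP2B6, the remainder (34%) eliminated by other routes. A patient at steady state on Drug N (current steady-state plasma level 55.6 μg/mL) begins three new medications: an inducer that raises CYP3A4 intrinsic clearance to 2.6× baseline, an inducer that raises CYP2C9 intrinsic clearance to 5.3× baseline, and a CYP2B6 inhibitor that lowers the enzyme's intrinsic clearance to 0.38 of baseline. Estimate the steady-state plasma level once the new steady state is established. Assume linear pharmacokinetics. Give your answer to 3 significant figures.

The CYP3A4 pathway (20% of clearance) increases to 2.6× activity: 0.2 × 2.6 = 0.52.
The CYP2C9 pathway (20% of clearance) rises to 5.3× activity: 0.2 × 5.3 = 1.06.
The CYP2B6 pathway (26% of clearance) is reduced to 0.38× activity: 0.26 × 0.38 = 0.0988.
The remaining 34% of clearance is unaffected.
CL_new/CL_old = 0.52 + 1.06 + 0.0988 + 0.34 = 2.0188.
Dividing the baseline by the relative clearance: 55.6 / 2.0188 = 27.5 μg/mL.

27.5 μg/mL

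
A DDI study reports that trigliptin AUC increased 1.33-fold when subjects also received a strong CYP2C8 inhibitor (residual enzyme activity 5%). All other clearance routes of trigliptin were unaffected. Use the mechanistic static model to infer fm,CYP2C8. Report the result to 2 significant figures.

0.26

CL'/CL = 1 / 1.33 = 0.7519
0.05·fm + (1 − fm) = 0.7519
fm = (0.7519 − 1) / (0.05 − 1) = 0.26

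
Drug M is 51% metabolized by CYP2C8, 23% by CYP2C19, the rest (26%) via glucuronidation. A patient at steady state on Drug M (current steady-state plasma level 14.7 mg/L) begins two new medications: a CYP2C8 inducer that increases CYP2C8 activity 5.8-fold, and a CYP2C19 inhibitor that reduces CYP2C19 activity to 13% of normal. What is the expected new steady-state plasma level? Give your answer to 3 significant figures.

4.53 mg/L

CYP2C8: 0.51 × 5.8 = 2.958
CYP2C19: 0.23 × 0.13 = 0.0299
Other: 0.26 (unchanged)
CL_new/CL_old = 2.958 + 0.0299 + 0.26 = 3.2479.
New steady-state plasma level = 14.7 / 3.2479 = 4.53 mg/L (concentration scales inversely with clearance).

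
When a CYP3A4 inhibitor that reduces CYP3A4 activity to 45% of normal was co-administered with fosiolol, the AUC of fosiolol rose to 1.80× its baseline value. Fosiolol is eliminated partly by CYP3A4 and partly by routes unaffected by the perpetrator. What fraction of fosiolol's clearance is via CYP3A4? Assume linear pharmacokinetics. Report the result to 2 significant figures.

Call the CYP3A4 fraction fm. After the interaction, CL_new/CL_old = fm × 0.45 + (1 − fm).
AUC ratio = 1 / (new CL fraction), so new CL fraction = 1 / 1.80 = 0.5556.
fm × 0.45 + 1 − fm = 0.5556  ⇒  fm × (0.45 − 1) = −0.4444  ⇒  fm = 0.81.

0.81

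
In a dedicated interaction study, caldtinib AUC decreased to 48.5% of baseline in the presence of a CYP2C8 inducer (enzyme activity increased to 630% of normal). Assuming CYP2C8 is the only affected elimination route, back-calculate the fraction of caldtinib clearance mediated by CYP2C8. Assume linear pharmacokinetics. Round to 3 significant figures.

Call the CYP2C8 fraction fm. After the interaction, CL_new/CL_old = fm × 6.3 + (1 − fm).
AUC ratio = 1 / (new CL fraction), so new CL fraction = 1 / 0.485 = 2.062.
fm × 6.3 + 1 − fm = 2.062  ⇒  fm × (6.3 − 1) = 1.062  ⇒  fm = 0.200.

0.200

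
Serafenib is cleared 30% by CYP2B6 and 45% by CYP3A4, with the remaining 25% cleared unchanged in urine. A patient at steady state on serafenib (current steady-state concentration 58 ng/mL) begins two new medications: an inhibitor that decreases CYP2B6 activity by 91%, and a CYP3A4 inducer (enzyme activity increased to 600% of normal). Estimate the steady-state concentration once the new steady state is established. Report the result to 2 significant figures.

CYP2B6: 0.3 × 0.09 = 0.027
CYP3A4: 0.45 × 6 = 2.7
Other: 0.25 (unchanged)
Relative clearance = 0.027 + 2.7 + 0.25 = 2.977.
New steady-state concentration = 58 / 2.977 = 19 ng/mL (concentration scales inversely with clearance).

19 ng/mL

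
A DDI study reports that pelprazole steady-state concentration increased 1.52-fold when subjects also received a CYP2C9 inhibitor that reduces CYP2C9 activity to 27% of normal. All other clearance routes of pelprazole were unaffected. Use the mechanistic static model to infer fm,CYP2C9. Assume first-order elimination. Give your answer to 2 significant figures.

Let fm be the CYP2C9 fraction. New clearance relative to baseline = fm × 0.27 + (1 − fm).
Steady-state concentration ratio = 1 / (new CL fraction), so new CL fraction = 1 / 1.52 = 0.6579.
fm × 0.27 + 1 − fm = 0.6579  ⇒  fm × (0.27 − 1) = −0.3421  ⇒  fm = 0.47.

0.47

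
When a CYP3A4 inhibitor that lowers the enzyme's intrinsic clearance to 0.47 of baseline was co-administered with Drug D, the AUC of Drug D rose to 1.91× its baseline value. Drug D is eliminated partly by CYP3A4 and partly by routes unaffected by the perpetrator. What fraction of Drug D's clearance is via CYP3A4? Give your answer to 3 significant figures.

0.899

Let x = fm,CYP3A4. Because AUC ∝ 1/CL, relative clearance fell to 1/1.91 = 0.5236.
Setting x·0.47 + (1 − x) = 0.5236 and solving: x = (0.5236 − 1)/(0.47 − 1) = 0.899.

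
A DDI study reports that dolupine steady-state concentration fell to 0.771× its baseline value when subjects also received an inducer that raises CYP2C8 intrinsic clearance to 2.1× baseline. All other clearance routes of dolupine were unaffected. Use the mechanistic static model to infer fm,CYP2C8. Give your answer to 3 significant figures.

Let fm be the CYP2C8 fraction. New clearance relative to baseline = fm × 2.1 + (1 − fm).
Steady-state concentration ratio = 1 / (new CL fraction), so new CL fraction = 1 / 0.771 = 1.297.
fm × 2.1 + 1 − fm = 1.297  ⇒  fm × (2.1 − 1) = 0.297  ⇒  fm = 0.270.

0.270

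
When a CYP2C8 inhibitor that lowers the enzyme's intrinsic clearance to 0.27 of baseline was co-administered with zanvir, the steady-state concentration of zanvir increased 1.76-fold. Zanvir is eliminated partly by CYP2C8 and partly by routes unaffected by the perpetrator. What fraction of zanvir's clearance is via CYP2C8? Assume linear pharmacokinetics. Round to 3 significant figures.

0.592

Let fm be the CYP2C8 fraction. New clearance relative to baseline = fm × 0.27 + (1 − fm).
Steady-state concentration ratio = 1 / (new CL fraction), so new CL fraction = 1 / 1.76 = 0.5682.
fm × 0.27 + 1 − fm = 0.5682  ⇒  fm × (0.27 − 1) = −0.4318  ⇒  fm = 0.592.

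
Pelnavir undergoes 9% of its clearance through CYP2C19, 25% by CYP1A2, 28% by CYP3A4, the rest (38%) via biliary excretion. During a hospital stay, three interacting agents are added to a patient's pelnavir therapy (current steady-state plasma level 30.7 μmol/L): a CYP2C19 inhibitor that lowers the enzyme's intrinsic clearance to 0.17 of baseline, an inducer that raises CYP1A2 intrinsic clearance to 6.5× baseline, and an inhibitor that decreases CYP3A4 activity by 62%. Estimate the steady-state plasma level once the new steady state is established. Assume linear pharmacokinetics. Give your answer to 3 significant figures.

14.4 μmol/L

The CYP2C19 pathway (9% of clearance) drops to 0.17× activity: 0.09 × 0.17 = 0.0153.
The CYP1A2 pathway (25% of clearance) rises to 6.5× activity: 0.25 × 6.5 = 1.625.
The CYP3A4 pathway (28% of clearance) falls to 0.38× activity: 0.28 × 0.38 = 0.1064.
The remaining 38% of clearance is unaffected.
New clearance relative to baseline: 0.0153 + 1.625 + 0.1064 + 0.38 = 2.1267.
New steady-state plasma level = 30.7 / 2.1267 = 14.4 μmol/L (concentration scales inversely with clearance).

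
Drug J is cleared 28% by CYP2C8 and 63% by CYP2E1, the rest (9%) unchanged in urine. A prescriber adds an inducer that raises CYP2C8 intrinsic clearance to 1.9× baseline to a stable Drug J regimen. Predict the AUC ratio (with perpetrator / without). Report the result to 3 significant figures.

The CYP2C8 pathway (28% of clearance) rises to 1.9× activity: 0.28 × 1.9 = 0.532.
CYP2E1 (63%) and the residual 9% are unaffected.
Relative clearance = 0.532 + 0.63 + 0.09 = 1.252.
AUC ratio = CL_old/CL_new = 1 / 1.252 = 0.799.

0.799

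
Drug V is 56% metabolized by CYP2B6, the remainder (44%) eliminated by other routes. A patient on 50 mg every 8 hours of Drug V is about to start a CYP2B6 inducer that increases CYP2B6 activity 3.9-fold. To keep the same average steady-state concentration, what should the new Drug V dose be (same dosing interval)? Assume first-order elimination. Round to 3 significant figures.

CYP2B6: 0.56 × 3.9 = 2.184
Other: 0.44 (unchanged)
Relative clearance = 2.184 + 0.44 = 2.624.
Exposure is unchanged when dose changes in proportion to clearance. New dose = 50 mg × 2.624 = 131 mg.

131 mg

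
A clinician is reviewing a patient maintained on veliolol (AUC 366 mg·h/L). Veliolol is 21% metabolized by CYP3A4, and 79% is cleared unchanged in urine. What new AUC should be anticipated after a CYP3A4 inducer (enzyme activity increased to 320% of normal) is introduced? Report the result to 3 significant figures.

The CYP3A4 pathway (21% of clearance) rises to 3.2× activity: 0.21 × 3.2 = 0.672.
Non-CYP routes (79%) are unchanged.
CL_new/CL_old = 0.672 + 0.79 = 1.462.
New AUC = baseline ÷ relative clearance = 366 / 1.462 = 250 mg·h/L.

250 mg·h/L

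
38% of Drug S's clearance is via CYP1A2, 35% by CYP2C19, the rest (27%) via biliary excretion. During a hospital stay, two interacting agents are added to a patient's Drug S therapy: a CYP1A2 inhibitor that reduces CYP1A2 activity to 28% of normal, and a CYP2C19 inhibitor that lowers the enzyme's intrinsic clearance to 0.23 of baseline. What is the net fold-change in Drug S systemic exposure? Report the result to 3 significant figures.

2.19

The CYP1A2 pathway (38% of clearance) falls to 0.28× activity: 0.38 × 0.28 = 0.1064.
The CYP2C19 pathway (35% of clearance) is reduced to 0.23× activity: 0.35 × 0.23 = 0.0805.
Non-CYP routes (27%) are unchanged.
New clearance relative to baseline: 0.1064 + 0.0805 + 0.27 = 0.4569.
Systemic exposure ∝ 1/CL: fold-change = 1 / 0.4569 = 2.19.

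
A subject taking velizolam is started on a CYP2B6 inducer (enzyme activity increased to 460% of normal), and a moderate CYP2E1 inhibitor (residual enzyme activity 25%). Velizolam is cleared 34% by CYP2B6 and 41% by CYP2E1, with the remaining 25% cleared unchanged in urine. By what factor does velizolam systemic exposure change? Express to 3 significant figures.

CYP2B6: 0.34 × 4.6 = 1.564
CYP2E1: 0.41 × 0.25 = 0.1025
Other: 0.25 (unchanged)
New clearance relative to baseline: 1.564 + 0.1025 + 0.25 = 1.9165.
Because systemic exposure varies inversely with clearance, the combined effect is 1 / 1.9165 = 0.522.

0.522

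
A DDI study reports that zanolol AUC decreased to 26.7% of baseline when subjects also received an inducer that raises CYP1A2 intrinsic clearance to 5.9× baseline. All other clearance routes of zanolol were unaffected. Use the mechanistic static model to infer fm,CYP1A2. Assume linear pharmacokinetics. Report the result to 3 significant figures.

0.560

Write x for the fraction cleared via CYP1A2. The observed AUC change means clearance rose to 1/0.267 = 3.745 of baseline.
Setting x·5.9 + (1 − x) = 3.745 and solving: x = (3.745 − 1)/(5.9 − 1) = 0.560.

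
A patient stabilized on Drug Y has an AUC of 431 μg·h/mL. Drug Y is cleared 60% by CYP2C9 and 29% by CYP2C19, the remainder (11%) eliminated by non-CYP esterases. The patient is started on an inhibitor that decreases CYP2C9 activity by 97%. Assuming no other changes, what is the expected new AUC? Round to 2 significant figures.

CYP2C9: 0.6 × 0.03 = 0.018
CYP2C19: 0.29 (unchanged)
Other: 0.11 (unchanged)
Relative clearance = 0.018 + 0.29 + 0.11 = 0.418.
With dosing unchanged, AUC scales as 1/CL: 431 / 0.418 = 1.0 × 10³ μg·h/mL.

1.0 × 10³ μg·h/mL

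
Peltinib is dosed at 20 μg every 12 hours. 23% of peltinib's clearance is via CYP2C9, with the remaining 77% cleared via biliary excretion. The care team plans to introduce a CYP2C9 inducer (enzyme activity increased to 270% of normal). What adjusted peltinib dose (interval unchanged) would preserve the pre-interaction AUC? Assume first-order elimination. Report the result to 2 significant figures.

The CYP2C9 pathway (23% of clearance) increases to 2.7× activity: 0.23 × 2.7 = 0.621.
Non-CYP routes (77%) are unchanged.
Relative clearance = 0.621 + 0.77 = 1.391.
To maintain the same steady-state level, dose must scale with clearance: new dose = 20 × 1.391 = 28 μg.

28 μg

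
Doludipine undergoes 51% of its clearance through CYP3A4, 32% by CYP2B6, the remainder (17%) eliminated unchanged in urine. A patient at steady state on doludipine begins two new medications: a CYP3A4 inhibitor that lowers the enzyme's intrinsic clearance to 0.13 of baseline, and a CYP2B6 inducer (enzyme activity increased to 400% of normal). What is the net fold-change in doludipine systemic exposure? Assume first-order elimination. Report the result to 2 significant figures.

0.66

CYP3A4: 0.51 × 0.13 = 0.0663
CYP2B6: 0.32 × 4 = 1.28
Other: 0.17 (unchanged)
New clearance relative to baseline: 0.0663 + 1.28 + 0.17 = 1.5163.
Systemic exposure ∝ 1/CL: fold-change = 1 / 1.5163 = 0.66.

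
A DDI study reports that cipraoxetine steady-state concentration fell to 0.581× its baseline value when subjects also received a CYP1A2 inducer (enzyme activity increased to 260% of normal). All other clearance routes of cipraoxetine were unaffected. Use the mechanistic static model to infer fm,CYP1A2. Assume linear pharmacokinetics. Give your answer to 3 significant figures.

CL'/CL = 1 / 0.581 = 1.721
2.6·fm + (1 − fm) = 1.721
fm = (1.721 − 1) / (2.6 − 1) = 0.451

0.451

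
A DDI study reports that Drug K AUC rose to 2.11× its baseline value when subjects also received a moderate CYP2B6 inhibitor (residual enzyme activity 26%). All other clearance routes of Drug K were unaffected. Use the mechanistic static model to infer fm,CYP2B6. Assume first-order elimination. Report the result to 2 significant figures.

Call the CYP2B6 fraction fm. After the interaction, CL_new/CL_old = fm × 0.26 + (1 − fm).
AUC ratio = 1 / (new CL fraction), so new CL fraction = 1 / 2.11 = 0.4739.
fm × 0.26 + 1 − fm = 0.4739  ⇒  fm × (0.26 − 1) = −0.5261  ⇒  fm = 0.71.

0.71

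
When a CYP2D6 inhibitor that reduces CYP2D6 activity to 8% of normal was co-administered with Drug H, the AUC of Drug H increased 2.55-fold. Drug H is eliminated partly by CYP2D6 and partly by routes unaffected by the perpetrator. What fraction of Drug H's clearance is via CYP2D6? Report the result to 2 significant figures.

0.66

Let x = fm,CYP2D6. Because AUC ∝ 1/CL, relative clearance fell to 1/2.55 = 0.3922.
Setting x·0.08 + (1 − x) = 0.3922 and solving: x = (0.3922 − 1)/(0.08 − 1) = 0.66.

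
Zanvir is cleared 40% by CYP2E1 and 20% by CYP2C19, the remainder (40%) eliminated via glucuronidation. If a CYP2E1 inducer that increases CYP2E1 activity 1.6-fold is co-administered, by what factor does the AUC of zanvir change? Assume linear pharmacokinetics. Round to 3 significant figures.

CYP2E1: 0.4 × 1.6 = 0.64
CYP2C19: 0.2 (unchanged)
Other: 0.4 (unchanged)
New clearance relative to baseline: 0.64 + 0.2 + 0.4 = 1.24.
AUC ratio = CL_old/CL_new = 1 / 1.24 = 0.806.

0.806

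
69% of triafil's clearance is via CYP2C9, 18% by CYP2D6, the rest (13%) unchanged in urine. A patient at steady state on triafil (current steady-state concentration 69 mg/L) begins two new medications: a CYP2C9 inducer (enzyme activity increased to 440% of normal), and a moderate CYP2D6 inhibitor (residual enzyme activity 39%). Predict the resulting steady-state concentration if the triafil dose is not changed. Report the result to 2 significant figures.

The CYP2C9 pathway (69% of clearance) increases to 4.4× activity: 0.69 × 4.4 = 3.036.
The CYP2D6 pathway (18% of clearance) is reduced to 0.39× activity: 0.18 × 0.39 = 0.0702.
The remaining 13% of clearance is unaffected.
New clearance relative to baseline: 3.036 + 0.0702 + 0.13 = 3.2362.
New steady-state concentration = 69 / 3.2362 = 21 mg/L (concentration scales inversely with clearance).

21 mg/L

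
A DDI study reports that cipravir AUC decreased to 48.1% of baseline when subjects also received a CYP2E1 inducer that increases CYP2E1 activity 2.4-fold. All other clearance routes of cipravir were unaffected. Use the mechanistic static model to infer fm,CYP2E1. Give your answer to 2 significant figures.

0.77

Call the CYP2E1 fraction fm. After the interaction, CL_new/CL_old = fm × 2.4 + (1 − fm).
AUC ratio = 1 / (new CL fraction), so new CL fraction = 1 / 0.481 = 2.079.
fm × 2.4 + 1 − fm = 2.079  ⇒  fm × (2.4 − 1) = 1.079  ⇒  fm = 0.77.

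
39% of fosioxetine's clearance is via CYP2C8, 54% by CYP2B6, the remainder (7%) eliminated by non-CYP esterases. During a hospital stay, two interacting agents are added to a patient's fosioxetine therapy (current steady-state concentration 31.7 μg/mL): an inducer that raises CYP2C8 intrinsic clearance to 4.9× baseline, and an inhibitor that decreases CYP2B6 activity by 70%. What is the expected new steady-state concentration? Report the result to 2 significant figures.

The CYP2C8 pathway (39% of clearance) increases to 4.9× activity: 0.39 × 4.9 = 1.911.
The CYP2B6 pathway (54% of clearance) falls to 0.3× activity: 0.54 × 0.3 = 0.162.
The remaining 7% of clearance is unaffected.
New clearance relative to baseline: 1.911 + 0.162 + 0.07 = 2.143.
New steady-state concentration = 31.7 / 2.143 = 15 μg/mL (concentration scales inversely with clearance).

15 μg/mL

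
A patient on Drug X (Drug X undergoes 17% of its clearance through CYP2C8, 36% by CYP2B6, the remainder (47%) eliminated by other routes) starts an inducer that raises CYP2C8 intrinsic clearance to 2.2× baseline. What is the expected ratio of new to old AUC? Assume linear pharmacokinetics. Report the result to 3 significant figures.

0.831

The CYP2C8 pathway (17% of clearance) rises to 2.2× activity: 0.17 × 2.2 = 0.374.
CYP2B6 (36%) and the residual 47% are unaffected.
New clearance relative to baseline: 0.374 + 0.36 + 0.47 = 1.204.
AUC is inversely proportional to clearance, so the fold-change is 1 / 1.204 = 0.831.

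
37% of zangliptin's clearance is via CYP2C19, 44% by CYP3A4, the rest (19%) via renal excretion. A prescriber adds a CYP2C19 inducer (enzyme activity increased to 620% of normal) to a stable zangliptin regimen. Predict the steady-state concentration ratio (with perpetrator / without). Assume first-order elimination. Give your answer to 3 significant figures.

0.342

The CYP2C19 pathway (37% of clearance) is boosted to 6.2× activity: 0.37 × 6.2 = 2.294.
CYP3A4 (44%) and the residual 19% are unaffected.
CL_new/CL_old = 2.294 + 0.44 + 0.19 = 2.924.
Since steady-state concentration ∝ 1/CL, the ratio is 1 / 2.924 = 0.342.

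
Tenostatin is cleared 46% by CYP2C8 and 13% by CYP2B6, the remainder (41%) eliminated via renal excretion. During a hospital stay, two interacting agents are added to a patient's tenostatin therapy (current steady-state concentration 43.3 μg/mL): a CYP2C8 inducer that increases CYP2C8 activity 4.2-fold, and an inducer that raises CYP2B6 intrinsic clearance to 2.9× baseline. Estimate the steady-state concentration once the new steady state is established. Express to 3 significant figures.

The CYP2C8 pathway (46% of clearance) is boosted to 4.2× activity: 0.46 × 4.2 = 1.932.
The CYP2B6 pathway (13% of clearance) rises to 2.9× activity: 0.13 × 2.9 = 0.377.
The remaining 41% of clearance is unaffected.
CL_new/CL_old = 1.932 + 0.377 + 0.41 = 2.719.
Steady-state concentration ∝ 1/CL: new value = 43.3 / 2.719 = 15.9 μg/mL.

15.9 μg/mL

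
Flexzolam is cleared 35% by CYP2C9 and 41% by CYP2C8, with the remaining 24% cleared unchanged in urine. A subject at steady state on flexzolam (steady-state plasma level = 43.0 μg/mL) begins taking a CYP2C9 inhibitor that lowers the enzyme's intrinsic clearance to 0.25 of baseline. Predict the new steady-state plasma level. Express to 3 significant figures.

The CYP2C9 pathway (35% of clearance) is reduced to 0.25× activity: 0.35 × 0.25 = 0.0875.
CYP2C8 (41%) and the residual 24% are unaffected.
CL_new/CL_old = 0.0875 + 0.41 + 0.24 = 0.7375.
With dosing unchanged, steady-state plasma level scales as 1/CL: 43.0 / 0.7375 = 58.3 μg/mL.

58.3 μg/mL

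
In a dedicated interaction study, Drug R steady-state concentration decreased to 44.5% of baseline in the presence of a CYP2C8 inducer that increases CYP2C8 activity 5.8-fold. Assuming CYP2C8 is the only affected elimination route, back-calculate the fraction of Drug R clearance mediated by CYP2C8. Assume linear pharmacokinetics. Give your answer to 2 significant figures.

0.26

CL'/CL = 1 / 0.445 = 2.247
5.8·fm + (1 − fm) = 2.247
fm = (2.247 − 1) / (5.8 − 1) = 0.26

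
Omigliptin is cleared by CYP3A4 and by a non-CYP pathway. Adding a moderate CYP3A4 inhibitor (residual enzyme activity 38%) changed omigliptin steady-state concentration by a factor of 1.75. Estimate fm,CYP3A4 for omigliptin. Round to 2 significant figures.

0.69

Let x = fm,CYP3A4. Because steady-state concentration ∝ 1/CL, relative clearance fell to 1/1.75 = 0.5714.
Only the CYP3A4 route changed, so 0.5714 = x·0.38 + (1 − x), giving x = 0.69.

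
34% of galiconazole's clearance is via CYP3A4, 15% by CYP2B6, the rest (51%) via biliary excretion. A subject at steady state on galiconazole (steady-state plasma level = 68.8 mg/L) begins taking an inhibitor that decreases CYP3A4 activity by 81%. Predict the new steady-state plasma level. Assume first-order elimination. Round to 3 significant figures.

94.9 mg/L

The CYP3A4 pathway (34% of clearance) is reduced to 0.19× activity: 0.34 × 0.19 = 0.0646.
CYP2B6 (15%) and the residual 51% are unaffected.
CL_new/CL_old = 0.0646 + 0.15 + 0.51 = 0.7246.
Steady-state plasma level ∝ 1/CL, so new value = 68.8 / 0.7246 = 94.9 mg/L.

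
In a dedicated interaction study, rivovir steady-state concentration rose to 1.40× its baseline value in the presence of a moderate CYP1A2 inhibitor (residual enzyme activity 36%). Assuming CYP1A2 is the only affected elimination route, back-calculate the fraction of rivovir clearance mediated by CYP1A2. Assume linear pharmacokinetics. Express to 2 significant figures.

Let fm be the CYP1A2 fraction. New clearance relative to baseline = fm × 0.36 + (1 − fm).
Steady-state concentration ratio = 1 / (new CL fraction), so new CL fraction = 1 / 1.40 = 0.7143.
fm × 0.36 + 1 − fm = 0.7143  ⇒  fm × (0.36 − 1) = −0.2857  ⇒  fm = 0.45.

0.45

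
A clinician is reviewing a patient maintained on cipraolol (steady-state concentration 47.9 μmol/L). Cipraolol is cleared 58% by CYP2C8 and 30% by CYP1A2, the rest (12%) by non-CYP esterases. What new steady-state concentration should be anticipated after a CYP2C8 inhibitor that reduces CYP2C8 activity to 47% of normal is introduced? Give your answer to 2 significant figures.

69 μmol/L

CYP2C8: 0.58 × 0.47 = 0.2726
CYP1A2: 0.3 (unchanged)
Other: 0.12 (unchanged)
New clearance relative to baseline: 0.2726 + 0.3 + 0.12 = 0.6926.
Steady-state concentration ∝ 1/CL, so new value = 47.9 / 0.6926 = 69 μmol/L.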